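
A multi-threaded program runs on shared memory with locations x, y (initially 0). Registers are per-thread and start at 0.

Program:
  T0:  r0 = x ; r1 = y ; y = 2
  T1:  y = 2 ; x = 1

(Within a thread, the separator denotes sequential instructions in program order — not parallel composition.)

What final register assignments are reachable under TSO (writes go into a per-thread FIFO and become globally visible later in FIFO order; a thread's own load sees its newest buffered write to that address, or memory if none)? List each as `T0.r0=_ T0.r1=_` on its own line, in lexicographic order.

T0.r0=0 T0.r1=0
T0.r0=0 T0.r1=2
T0.r0=1 T0.r1=2

outcome vector order: (T0.r0,T0.r1)
|TSO outcomes| = 3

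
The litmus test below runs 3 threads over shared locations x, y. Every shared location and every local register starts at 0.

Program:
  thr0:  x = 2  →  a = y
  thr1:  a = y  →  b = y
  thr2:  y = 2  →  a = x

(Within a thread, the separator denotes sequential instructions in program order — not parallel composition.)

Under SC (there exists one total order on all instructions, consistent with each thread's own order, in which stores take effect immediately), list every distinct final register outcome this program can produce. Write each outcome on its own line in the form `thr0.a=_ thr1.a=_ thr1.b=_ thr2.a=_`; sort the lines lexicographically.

outcome vector order: (thr0.a,thr1.a,thr1.b,thr2.a)
|SC outcomes| = 9

thr0.a=0 thr1.a=0 thr1.b=0 thr2.a=2
thr0.a=0 thr1.a=0 thr1.b=2 thr2.a=2
thr0.a=0 thr1.a=2 thr1.b=2 thr2.a=2
thr0.a=2 thr1.a=0 thr1.b=0 thr2.a=0
thr0.a=2 thr1.a=0 thr1.b=0 thr2.a=2
thr0.a=2 thr1.a=0 thr1.b=2 thr2.a=0
thr0.a=2 thr1.a=0 thr1.b=2 thr2.a=2
thr0.a=2 thr1.a=2 thr1.b=2 thr2.a=0
thr0.a=2 thr1.a=2 thr1.b=2 thr2.a=2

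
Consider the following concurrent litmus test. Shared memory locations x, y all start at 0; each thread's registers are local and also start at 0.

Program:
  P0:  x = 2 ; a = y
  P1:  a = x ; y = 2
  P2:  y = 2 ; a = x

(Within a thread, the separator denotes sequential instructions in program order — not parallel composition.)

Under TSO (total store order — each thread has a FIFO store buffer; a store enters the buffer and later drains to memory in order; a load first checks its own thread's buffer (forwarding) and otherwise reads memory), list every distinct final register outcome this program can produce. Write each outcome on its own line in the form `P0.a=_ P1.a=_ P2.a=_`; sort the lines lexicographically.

outcome vector order: (P0.a,P1.a,P2.a)
|TSO outcomes| = 8

P0.a=0 P1.a=0 P2.a=0
P0.a=0 P1.a=0 P2.a=2
P0.a=0 P1.a=2 P2.a=0
P0.a=0 P1.a=2 P2.a=2
P0.a=2 P1.a=0 P2.a=0
P0.a=2 P1.a=0 P2.a=2
P0.a=2 P1.a=2 P2.a=0
P0.a=2 P1.a=2 P2.a=2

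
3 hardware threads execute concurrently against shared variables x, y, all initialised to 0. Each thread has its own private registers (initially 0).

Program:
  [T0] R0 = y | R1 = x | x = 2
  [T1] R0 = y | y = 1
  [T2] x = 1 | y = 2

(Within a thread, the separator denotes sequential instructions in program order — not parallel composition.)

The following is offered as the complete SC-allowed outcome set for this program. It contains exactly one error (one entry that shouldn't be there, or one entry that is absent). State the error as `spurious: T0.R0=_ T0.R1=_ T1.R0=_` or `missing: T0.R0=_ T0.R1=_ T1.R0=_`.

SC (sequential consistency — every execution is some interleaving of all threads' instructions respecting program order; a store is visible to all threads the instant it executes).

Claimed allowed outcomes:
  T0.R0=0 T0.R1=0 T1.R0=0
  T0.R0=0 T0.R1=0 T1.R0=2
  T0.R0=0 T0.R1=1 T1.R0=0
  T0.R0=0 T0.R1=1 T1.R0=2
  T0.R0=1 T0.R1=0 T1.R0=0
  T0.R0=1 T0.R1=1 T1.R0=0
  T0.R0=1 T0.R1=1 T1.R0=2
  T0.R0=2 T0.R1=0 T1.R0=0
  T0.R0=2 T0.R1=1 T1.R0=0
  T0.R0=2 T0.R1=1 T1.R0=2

outcome vector order: (T0.R0,T0.R1,T1.R0)
[SC] allowed = {(0,0,0) (0,0,2) (0,1,0) (0,1,2) (1,0,0) (1,1,0) (1,1,2) (2,1,0) (2,1,2)}
claimed∖SC = {(2,0,0)}

spurious: T0.R0=2 T0.R1=0 T1.R0=0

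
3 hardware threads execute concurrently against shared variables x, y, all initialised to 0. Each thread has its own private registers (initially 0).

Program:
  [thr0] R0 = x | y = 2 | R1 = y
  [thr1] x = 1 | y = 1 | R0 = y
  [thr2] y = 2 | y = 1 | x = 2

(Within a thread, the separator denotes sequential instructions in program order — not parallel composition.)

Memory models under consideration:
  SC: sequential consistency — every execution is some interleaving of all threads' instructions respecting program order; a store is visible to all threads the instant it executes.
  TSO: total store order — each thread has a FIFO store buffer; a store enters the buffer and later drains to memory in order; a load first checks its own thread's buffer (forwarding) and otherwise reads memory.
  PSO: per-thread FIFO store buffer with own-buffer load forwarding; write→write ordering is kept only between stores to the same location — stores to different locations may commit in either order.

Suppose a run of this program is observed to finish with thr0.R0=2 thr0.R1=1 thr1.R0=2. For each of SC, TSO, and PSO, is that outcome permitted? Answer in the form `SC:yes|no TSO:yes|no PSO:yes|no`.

outcome vector order: (thr0.R0,thr0.R1,thr1.R0)
SC: 11 outcomes — {011 012 021 022 111 112 121 122 211 221 222}
TSO: 11 outcomes — {011 012 021 022 111 112 121 122 211 221 222}
PSO: 12 outcomes — {011 012 021 022 111 112 121 122 211 212 221 222}
target 212 ∈ {PSO}

SC:no TSO:no PSO:yes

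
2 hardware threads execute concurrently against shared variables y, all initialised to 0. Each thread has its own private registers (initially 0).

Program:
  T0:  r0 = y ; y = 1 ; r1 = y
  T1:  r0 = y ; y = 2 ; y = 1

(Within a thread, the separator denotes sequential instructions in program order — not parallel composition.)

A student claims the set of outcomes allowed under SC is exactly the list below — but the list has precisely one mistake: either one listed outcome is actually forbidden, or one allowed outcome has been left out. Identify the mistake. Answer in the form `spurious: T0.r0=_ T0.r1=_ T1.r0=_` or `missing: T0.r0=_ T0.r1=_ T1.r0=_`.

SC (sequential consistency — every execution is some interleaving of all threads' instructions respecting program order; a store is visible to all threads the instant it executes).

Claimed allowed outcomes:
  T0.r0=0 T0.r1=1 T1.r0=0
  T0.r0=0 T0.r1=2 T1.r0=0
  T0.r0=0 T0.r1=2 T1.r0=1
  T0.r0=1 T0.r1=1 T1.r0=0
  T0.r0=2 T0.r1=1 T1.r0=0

missing: T0.r0=0 T0.r1=1 T1.r0=1

outcome vector order: (T0.r0,T0.r1,T1.r0)
[SC] allowed = {<0 1 0>, <0 1 1>, <0 2 0>, <0 2 1>, <1 1 0>, <2 1 0>}
SC∖claimed = {<0 1 1>}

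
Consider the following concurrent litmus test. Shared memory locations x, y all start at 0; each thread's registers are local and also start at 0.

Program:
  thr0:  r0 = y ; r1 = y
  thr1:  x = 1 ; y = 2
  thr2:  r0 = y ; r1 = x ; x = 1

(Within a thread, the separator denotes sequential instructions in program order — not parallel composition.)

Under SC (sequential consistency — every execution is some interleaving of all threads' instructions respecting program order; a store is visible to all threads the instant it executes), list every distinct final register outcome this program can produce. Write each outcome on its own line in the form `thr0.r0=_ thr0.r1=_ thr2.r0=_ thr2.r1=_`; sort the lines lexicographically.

outcome vector order: (thr0.r0,thr0.r1,thr2.r0,thr2.r1)
|SC outcomes| = 9

thr0.r0=0 thr0.r1=0 thr2.r0=0 thr2.r1=0
thr0.r0=0 thr0.r1=0 thr2.r0=0 thr2.r1=1
thr0.r0=0 thr0.r1=0 thr2.r0=2 thr2.r1=1
thr0.r0=0 thr0.r1=2 thr2.r0=0 thr2.r1=0
thr0.r0=0 thr0.r1=2 thr2.r0=0 thr2.r1=1
thr0.r0=0 thr0.r1=2 thr2.r0=2 thr2.r1=1
thr0.r0=2 thr0.r1=2 thr2.r0=0 thr2.r1=0
thr0.r0=2 thr0.r1=2 thr2.r0=0 thr2.r1=1
thr0.r0=2 thr0.r1=2 thr2.r0=2 thr2.r1=1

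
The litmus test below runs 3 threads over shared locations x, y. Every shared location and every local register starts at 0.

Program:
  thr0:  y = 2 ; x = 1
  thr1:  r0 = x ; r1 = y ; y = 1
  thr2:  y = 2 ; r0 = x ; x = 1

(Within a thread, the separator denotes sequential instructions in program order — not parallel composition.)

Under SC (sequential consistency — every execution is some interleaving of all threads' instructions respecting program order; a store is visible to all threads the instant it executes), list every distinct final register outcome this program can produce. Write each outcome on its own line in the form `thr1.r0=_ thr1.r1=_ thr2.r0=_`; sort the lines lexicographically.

thr1.r0=0 thr1.r1=0 thr2.r0=0
thr1.r0=0 thr1.r1=0 thr2.r0=1
thr1.r0=0 thr1.r1=2 thr2.r0=0
thr1.r0=0 thr1.r1=2 thr2.r0=1
thr1.r0=1 thr1.r1=2 thr2.r0=0
thr1.r0=1 thr1.r1=2 thr2.r0=1

outcome vector order: (thr1.r0,thr1.r1,thr2.r0)
|SC outcomes| = 6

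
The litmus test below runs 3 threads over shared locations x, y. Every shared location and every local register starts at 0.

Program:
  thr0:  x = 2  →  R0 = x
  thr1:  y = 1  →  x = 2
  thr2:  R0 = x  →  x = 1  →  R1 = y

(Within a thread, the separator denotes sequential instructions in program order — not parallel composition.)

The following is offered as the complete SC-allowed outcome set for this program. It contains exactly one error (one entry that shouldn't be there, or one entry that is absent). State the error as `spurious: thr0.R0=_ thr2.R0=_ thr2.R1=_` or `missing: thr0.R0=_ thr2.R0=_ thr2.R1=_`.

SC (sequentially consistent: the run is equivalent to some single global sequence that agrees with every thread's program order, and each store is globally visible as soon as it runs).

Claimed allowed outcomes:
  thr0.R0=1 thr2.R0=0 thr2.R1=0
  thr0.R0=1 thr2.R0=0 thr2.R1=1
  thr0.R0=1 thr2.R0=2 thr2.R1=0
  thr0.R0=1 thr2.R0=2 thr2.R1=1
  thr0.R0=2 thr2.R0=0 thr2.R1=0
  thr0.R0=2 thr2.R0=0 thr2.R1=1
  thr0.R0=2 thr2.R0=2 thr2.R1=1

outcome vector order: (thr0.R0,thr2.R0,thr2.R1)
SC (8): 100 101 120 121 200 201 220 221
SC∖claimed = {220}

missing: thr0.R0=2 thr2.R0=2 thr2.R1=0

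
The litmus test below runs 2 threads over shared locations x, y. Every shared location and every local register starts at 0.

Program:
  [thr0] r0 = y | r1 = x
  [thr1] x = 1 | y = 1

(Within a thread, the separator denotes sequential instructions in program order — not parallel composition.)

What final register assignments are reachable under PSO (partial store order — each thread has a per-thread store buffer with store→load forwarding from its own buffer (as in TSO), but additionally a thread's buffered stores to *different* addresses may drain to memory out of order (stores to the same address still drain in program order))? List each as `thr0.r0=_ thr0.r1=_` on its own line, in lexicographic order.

outcome vector order: (thr0.r0,thr0.r1)
|PSO outcomes| = 4

thr0.r0=0 thr0.r1=0
thr0.r0=0 thr0.r1=1
thr0.r0=1 thr0.r1=0
thr0.r0=1 thr0.r1=1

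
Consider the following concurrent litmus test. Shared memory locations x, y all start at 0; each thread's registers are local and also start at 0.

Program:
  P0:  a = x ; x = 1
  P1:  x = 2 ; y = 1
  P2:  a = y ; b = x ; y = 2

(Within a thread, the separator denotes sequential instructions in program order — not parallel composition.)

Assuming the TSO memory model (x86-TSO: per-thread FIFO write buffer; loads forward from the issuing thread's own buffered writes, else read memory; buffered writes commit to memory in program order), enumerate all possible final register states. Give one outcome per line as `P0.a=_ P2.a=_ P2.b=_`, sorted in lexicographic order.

P0.a=0 P2.a=0 P2.b=0
P0.a=0 P2.a=0 P2.b=1
P0.a=0 P2.a=0 P2.b=2
P0.a=0 P2.a=1 P2.b=1
P0.a=0 P2.a=1 P2.b=2
P0.a=2 P2.a=0 P2.b=0
P0.a=2 P2.a=0 P2.b=1
P0.a=2 P2.a=0 P2.b=2
P0.a=2 P2.a=1 P2.b=1
P0.a=2 P2.a=1 P2.b=2

outcome vector order: (P0.a,P2.a,P2.b)
|TSO outcomes| = 10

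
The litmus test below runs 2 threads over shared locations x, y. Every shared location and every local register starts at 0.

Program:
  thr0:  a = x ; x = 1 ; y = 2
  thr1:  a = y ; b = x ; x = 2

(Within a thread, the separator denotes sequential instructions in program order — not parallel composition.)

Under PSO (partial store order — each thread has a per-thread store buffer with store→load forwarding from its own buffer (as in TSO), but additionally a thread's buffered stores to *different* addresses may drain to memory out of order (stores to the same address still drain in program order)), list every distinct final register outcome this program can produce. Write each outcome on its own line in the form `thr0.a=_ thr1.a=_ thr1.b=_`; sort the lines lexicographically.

thr0.a=0 thr1.a=0 thr1.b=0
thr0.a=0 thr1.a=0 thr1.b=1
thr0.a=0 thr1.a=2 thr1.b=0
thr0.a=0 thr1.a=2 thr1.b=1
thr0.a=2 thr1.a=0 thr1.b=0

outcome vector order: (thr0.a,thr1.a,thr1.b)
|PSO outcomes| = 5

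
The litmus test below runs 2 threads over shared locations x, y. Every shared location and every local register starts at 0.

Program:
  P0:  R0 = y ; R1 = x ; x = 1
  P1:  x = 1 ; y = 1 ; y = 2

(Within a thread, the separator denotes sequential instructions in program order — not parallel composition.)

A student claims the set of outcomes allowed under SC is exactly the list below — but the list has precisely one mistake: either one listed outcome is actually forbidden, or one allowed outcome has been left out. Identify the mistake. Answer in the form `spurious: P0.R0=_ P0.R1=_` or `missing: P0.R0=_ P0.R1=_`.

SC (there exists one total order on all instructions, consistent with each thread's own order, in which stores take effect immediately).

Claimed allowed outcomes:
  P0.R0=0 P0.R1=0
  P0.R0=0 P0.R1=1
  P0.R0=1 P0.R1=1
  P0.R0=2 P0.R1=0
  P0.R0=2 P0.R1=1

spurious: P0.R0=2 P0.R1=0

outcome vector order: (P0.R0,P0.R1)
under SC → 00; 01; 11; 21
claimed∖SC = {20}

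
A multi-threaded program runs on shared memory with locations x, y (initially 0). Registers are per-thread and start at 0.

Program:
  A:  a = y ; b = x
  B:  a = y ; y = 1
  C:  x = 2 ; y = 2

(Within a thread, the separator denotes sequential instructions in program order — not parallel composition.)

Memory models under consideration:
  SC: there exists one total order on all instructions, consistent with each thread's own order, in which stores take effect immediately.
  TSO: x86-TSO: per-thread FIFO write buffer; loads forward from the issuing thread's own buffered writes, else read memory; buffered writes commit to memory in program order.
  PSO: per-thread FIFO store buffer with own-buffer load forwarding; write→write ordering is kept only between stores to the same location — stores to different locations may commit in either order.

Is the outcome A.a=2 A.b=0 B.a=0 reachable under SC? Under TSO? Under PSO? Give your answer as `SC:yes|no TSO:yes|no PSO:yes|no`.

SC:no TSO:no PSO:yes

outcome vector order: (A.a,A.b,B.a)
SC (9): (0,0,0) (0,0,2) (0,2,0) (0,2,2) (1,0,0) (1,2,0) (1,2,2) (2,2,0) (2,2,2)
TSO (9): (0,0,0) (0,0,2) (0,2,0) (0,2,2) (1,0,0) (1,2,0) (1,2,2) (2,2,0) (2,2,2)
PSO (12): (0,0,0) (0,0,2) (0,2,0) (0,2,2) (1,0,0) (1,0,2) (1,2,0) (1,2,2) (2,0,0) (2,0,2) (2,2,0) (2,2,2)
target (2,0,0) ∈ {PSO}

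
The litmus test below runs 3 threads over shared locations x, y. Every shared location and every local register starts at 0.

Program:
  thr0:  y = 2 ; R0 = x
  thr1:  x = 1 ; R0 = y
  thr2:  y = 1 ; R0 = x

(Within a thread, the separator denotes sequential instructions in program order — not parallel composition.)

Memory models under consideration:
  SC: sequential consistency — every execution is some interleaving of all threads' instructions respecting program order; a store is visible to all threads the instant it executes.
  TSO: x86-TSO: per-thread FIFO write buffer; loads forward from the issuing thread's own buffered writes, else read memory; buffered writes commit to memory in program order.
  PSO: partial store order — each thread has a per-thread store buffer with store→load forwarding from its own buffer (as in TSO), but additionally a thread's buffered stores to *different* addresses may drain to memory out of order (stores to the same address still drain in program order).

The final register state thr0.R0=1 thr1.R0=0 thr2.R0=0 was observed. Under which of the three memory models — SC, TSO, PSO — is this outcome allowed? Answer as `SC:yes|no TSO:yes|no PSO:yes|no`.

outcome vector order: (thr0.R0,thr1.R0,thr2.R0)
SC: 9 outcomes — {<0 1 0> <0 1 1> <0 2 0> <0 2 1> <1 0 1> <1 1 0> <1 1 1> <1 2 0> <1 2 1>}
TSO: 12 outcomes — {<0 0 0> <0 0 1> <0 1 0> <0 1 1> <0 2 0> <0 2 1> <1 0 0> <1 0 1> <1 1 0> <1 1 1> <1 2 0> <1 2 1>}
PSO: 12 outcomes — {<0 0 0> <0 0 1> <0 1 0> <0 1 1> <0 2 0> <0 2 1> <1 0 0> <1 0 1> <1 1 0> <1 1 1> <1 2 0> <1 2 1>}
target <1 0 0> ∈ {TSO,PSO}

SC:no TSO:yes PSO:yes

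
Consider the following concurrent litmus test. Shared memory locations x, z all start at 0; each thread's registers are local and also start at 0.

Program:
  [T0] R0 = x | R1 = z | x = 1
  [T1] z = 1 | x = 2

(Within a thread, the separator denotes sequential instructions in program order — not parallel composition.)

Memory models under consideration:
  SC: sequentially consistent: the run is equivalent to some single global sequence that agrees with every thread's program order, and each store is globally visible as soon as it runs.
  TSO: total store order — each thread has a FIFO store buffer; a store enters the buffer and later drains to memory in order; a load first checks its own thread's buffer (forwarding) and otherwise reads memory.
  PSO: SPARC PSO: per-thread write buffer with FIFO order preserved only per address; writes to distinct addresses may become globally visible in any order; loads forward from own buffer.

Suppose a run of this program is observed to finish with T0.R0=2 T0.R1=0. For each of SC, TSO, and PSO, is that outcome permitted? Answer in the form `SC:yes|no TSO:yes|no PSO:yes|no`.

outcome vector order: (T0.R0,T0.R1)
under SC → <0 0> <0 1> <2 1>
under TSO → <0 0> <0 1> <2 1>
under PSO → <0 0> <0 1> <2 0> <2 1>
target <2 0> ∈ {PSO}

SC:no TSO:no PSO:yes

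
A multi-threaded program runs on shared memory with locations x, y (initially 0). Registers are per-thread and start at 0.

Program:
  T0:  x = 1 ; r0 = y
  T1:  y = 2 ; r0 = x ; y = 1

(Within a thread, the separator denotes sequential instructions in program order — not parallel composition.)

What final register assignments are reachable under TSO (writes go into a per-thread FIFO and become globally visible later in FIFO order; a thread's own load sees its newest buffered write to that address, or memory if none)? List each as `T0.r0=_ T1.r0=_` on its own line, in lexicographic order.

outcome vector order: (T0.r0,T1.r0)
|TSO outcomes| = 6

T0.r0=0 T1.r0=0
T0.r0=0 T1.r0=1
T0.r0=1 T1.r0=0
T0.r0=1 T1.r0=1
T0.r0=2 T1.r0=0
T0.r0=2 T1.r0=1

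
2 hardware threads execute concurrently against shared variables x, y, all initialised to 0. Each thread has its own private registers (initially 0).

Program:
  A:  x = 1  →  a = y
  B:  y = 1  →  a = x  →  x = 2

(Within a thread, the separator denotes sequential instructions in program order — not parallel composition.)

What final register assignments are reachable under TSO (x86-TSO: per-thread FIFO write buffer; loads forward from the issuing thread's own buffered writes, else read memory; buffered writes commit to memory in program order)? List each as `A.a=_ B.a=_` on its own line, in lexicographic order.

A.a=0 B.a=0
A.a=0 B.a=1
A.a=1 B.a=0
A.a=1 B.a=1

outcome vector order: (A.a,B.a)
|TSO outcomes| = 4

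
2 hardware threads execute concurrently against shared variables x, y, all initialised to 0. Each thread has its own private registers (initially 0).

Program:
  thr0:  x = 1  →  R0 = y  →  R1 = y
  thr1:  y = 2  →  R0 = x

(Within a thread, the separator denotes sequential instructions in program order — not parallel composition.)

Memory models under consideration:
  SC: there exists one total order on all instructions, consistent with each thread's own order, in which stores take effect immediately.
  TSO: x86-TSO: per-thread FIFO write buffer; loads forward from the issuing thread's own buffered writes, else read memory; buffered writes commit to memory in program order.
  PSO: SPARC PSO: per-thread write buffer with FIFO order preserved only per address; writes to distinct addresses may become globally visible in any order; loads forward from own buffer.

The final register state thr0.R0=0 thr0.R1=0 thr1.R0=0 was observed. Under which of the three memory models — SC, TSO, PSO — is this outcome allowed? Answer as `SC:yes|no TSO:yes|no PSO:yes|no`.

outcome vector order: (thr0.R0,thr0.R1,thr1.R0)
[SC] allowed = {0/0/1; 0/2/1; 2/2/0; 2/2/1}
[TSO] allowed = {0/0/0; 0/0/1; 0/2/0; 0/2/1; 2/2/0; 2/2/1}
[PSO] allowed = {0/0/0; 0/0/1; 0/2/0; 0/2/1; 2/2/0; 2/2/1}
target 0/0/0 ∈ {TSO,PSO}

SC:no TSO:yes PSO:yes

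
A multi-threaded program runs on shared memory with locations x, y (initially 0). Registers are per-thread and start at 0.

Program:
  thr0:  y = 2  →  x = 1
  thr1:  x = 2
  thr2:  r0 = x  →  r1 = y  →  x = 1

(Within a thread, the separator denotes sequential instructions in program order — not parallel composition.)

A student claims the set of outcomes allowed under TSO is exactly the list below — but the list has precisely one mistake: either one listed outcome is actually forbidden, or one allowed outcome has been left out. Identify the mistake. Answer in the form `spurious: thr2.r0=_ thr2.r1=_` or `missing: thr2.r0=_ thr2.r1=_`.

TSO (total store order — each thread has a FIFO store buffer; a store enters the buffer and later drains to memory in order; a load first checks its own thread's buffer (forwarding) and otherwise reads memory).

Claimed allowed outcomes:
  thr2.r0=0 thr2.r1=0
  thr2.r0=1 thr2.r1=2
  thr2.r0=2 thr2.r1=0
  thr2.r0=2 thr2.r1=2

missing: thr2.r0=0 thr2.r1=2

outcome vector order: (thr2.r0,thr2.r1)
TSO (5): <0 0>, <0 2>, <1 2>, <2 0>, <2 2>
TSO∖claimed = {<0 2>}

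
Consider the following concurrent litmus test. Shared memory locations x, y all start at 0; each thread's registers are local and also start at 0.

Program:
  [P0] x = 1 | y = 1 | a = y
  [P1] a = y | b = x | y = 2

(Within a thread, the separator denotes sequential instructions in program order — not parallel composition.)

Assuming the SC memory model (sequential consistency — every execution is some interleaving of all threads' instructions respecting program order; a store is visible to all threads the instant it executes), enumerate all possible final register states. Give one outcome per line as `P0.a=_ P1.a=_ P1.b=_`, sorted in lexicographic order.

P0.a=1 P1.a=0 P1.b=0
P0.a=1 P1.a=0 P1.b=1
P0.a=1 P1.a=1 P1.b=1
P0.a=2 P1.a=0 P1.b=0
P0.a=2 P1.a=0 P1.b=1
P0.a=2 P1.a=1 P1.b=1

outcome vector order: (P0.a,P1.a,P1.b)
|SC outcomes| = 6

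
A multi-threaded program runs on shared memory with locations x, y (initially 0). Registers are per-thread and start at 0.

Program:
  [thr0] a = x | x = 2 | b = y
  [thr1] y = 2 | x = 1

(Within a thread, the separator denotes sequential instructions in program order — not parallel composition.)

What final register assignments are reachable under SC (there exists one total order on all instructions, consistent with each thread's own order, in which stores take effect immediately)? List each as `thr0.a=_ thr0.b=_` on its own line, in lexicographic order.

thr0.a=0 thr0.b=0
thr0.a=0 thr0.b=2
thr0.a=1 thr0.b=2

outcome vector order: (thr0.a,thr0.b)
|SC outcomes| = 3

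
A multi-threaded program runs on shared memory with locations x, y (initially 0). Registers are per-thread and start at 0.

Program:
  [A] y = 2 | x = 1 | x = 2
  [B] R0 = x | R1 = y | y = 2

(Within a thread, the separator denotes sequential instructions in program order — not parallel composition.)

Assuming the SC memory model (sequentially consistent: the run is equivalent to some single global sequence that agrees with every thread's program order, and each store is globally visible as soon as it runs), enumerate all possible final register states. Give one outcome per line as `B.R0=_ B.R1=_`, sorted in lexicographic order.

B.R0=0 B.R1=0
B.R0=0 B.R1=2
B.R0=1 B.R1=2
B.R0=2 B.R1=2

outcome vector order: (B.R0,B.R1)
|SC outcomes| = 4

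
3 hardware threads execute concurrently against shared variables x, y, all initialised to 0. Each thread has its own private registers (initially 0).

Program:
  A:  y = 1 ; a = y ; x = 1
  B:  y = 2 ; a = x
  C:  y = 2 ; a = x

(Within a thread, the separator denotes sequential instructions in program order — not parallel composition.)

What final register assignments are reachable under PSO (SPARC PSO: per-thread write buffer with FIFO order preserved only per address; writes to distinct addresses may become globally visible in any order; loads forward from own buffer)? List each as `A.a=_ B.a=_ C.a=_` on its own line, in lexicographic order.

A.a=1 B.a=0 C.a=0
A.a=1 B.a=0 C.a=1
A.a=1 B.a=1 C.a=0
A.a=1 B.a=1 C.a=1
A.a=2 B.a=0 C.a=0
A.a=2 B.a=0 C.a=1
A.a=2 B.a=1 C.a=0
A.a=2 B.a=1 C.a=1

outcome vector order: (A.a,B.a,C.a)
|PSO outcomes| = 8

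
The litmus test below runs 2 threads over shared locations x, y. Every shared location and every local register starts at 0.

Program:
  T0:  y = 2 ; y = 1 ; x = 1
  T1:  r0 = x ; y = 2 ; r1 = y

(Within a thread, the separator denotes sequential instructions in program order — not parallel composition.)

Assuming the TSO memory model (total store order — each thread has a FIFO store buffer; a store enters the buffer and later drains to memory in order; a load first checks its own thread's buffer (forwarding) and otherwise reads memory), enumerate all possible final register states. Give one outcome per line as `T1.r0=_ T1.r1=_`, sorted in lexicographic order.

outcome vector order: (T1.r0,T1.r1)
|TSO outcomes| = 3

T1.r0=0 T1.r1=1
T1.r0=0 T1.r1=2
T1.r0=1 T1.r1=2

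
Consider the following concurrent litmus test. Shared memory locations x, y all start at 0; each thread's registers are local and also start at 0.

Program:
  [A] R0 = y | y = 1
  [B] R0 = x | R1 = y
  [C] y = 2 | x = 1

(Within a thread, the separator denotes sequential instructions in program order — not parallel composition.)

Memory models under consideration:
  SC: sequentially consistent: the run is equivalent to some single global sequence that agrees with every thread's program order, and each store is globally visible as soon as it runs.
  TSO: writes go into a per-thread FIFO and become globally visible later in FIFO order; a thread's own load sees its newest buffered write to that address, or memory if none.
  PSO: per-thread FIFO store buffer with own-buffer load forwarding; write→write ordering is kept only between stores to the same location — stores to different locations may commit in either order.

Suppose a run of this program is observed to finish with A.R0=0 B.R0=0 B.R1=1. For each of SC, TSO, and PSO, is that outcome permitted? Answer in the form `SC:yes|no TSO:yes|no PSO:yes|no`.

SC:yes TSO:yes PSO:yes

outcome vector order: (A.R0,B.R0,B.R1)
SC: 10 outcomes — {000, 001, 002, 011, 012, 200, 201, 202, 211, 212}
TSO: 10 outcomes — {000, 001, 002, 011, 012, 200, 201, 202, 211, 212}
PSO: 12 outcomes — {000, 001, 002, 010, 011, 012, 200, 201, 202, 210, 211, 212}
target 001 ∈ {SC,TSO,PSO}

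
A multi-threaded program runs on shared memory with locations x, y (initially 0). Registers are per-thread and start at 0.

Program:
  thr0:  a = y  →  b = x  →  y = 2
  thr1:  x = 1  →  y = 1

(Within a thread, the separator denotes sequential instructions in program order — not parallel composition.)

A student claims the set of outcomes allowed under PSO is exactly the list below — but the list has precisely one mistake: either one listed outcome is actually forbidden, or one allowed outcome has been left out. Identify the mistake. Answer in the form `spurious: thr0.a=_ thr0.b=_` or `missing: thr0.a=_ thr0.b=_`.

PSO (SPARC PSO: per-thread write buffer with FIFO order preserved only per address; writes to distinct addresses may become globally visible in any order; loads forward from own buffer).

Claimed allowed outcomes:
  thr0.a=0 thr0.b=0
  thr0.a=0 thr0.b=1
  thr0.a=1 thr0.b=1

missing: thr0.a=1 thr0.b=0

outcome vector order: (thr0.a,thr0.b)
under PSO → 00 01 10 11
PSO∖claimed = {10}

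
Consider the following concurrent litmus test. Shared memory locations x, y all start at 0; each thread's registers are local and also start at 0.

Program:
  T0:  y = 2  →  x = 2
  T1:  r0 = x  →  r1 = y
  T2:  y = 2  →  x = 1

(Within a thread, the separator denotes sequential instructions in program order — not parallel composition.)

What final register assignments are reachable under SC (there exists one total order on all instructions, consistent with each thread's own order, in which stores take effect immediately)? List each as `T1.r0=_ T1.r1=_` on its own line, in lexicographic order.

outcome vector order: (T1.r0,T1.r1)
|SC outcomes| = 4

T1.r0=0 T1.r1=0
T1.r0=0 T1.r1=2
T1.r0=1 T1.r1=2
T1.r0=2 T1.r1=2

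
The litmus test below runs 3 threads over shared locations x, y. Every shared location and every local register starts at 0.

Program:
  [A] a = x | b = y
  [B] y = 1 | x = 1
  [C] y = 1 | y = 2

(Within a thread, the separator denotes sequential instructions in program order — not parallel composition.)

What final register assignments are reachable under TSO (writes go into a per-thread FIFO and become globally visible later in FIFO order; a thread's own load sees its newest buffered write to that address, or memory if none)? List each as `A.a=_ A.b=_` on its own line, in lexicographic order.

outcome vector order: (A.a,A.b)
|TSO outcomes| = 5

A.a=0 A.b=0
A.a=0 A.b=1
A.a=0 A.b=2
A.a=1 A.b=1
A.a=1 A.b=2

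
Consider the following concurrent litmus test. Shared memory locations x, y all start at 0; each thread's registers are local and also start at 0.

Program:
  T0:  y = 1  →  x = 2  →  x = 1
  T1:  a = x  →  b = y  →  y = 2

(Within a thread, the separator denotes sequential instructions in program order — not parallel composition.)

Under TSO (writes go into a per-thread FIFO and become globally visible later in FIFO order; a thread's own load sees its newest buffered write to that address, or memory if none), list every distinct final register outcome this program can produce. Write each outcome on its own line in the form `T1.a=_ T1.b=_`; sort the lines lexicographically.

outcome vector order: (T1.a,T1.b)
|TSO outcomes| = 4

T1.a=0 T1.b=0
T1.a=0 T1.b=1
T1.a=1 T1.b=1
T1.a=2 T1.b=1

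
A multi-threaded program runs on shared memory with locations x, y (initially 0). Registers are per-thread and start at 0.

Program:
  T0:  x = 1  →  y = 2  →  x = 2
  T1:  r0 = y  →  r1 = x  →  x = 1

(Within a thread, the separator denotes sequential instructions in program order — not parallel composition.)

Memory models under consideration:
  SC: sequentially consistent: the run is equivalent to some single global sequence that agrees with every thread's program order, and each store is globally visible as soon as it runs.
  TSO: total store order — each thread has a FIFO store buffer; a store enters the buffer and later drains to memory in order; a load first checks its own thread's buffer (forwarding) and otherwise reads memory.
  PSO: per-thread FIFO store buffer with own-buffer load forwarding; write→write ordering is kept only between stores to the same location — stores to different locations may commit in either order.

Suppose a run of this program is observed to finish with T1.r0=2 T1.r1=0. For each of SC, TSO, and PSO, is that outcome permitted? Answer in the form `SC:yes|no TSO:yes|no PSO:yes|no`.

SC:no TSO:no PSO:yes

outcome vector order: (T1.r0,T1.r1)
SC: 5 outcomes — {0/0; 0/1; 0/2; 2/1; 2/2}
TSO: 5 outcomes — {0/0; 0/1; 0/2; 2/1; 2/2}
PSO: 6 outcomes — {0/0; 0/1; 0/2; 2/0; 2/1; 2/2}
target 2/0 ∈ {PSO}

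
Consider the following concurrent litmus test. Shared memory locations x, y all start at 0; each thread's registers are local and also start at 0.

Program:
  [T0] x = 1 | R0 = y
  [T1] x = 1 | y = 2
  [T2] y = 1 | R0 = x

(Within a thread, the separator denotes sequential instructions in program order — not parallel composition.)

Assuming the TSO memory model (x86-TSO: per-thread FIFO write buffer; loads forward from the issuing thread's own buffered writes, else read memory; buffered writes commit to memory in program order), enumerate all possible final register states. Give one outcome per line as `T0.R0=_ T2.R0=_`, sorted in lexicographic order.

outcome vector order: (T0.R0,T2.R0)
|TSO outcomes| = 6

T0.R0=0 T2.R0=0
T0.R0=0 T2.R0=1
T0.R0=1 T2.R0=0
T0.R0=1 T2.R0=1
T0.R0=2 T2.R0=0
T0.R0=2 T2.R0=1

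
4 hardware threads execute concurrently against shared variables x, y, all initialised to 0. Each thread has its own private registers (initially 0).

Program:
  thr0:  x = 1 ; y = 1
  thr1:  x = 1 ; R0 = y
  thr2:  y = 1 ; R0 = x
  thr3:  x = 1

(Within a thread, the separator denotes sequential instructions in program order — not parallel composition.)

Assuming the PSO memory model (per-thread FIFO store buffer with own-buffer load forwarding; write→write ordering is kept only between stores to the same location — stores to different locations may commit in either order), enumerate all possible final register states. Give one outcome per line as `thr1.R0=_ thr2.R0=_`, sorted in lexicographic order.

outcome vector order: (thr1.R0,thr2.R0)
|PSO outcomes| = 4

thr1.R0=0 thr2.R0=0
thr1.R0=0 thr2.R0=1
thr1.R0=1 thr2.R0=0
thr1.R0=1 thr2.R0=1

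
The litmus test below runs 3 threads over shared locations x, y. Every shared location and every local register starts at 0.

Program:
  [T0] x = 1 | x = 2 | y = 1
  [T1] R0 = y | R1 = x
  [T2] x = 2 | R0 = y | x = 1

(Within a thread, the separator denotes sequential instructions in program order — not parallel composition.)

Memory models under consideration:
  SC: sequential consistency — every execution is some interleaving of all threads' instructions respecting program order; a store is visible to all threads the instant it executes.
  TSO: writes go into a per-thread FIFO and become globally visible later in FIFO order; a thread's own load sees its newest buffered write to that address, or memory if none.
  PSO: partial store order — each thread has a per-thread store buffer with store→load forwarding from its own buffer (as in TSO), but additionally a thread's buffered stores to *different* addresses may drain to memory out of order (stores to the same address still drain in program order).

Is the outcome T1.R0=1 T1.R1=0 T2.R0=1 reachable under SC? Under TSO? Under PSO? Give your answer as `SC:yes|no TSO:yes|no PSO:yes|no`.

SC:no TSO:no PSO:yes

outcome vector order: (T1.R0,T1.R1,T2.R0)
SC (10): 000, 001, 010, 011, 020, 021, 110, 111, 120, 121
TSO (10): 000, 001, 010, 011, 020, 021, 110, 111, 120, 121
PSO (12): 000, 001, 010, 011, 020, 021, 100, 101, 110, 111, 120, 121
target 101 ∈ {PSO}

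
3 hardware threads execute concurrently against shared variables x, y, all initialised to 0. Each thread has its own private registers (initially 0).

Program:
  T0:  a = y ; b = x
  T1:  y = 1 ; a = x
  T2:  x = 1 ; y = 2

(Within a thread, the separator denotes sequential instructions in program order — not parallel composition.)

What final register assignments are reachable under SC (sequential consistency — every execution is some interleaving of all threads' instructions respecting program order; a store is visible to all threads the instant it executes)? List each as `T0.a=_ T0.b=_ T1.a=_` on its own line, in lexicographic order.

T0.a=0 T0.b=0 T1.a=0
T0.a=0 T0.b=0 T1.a=1
T0.a=0 T0.b=1 T1.a=0
T0.a=0 T0.b=1 T1.a=1
T0.a=1 T0.b=0 T1.a=0
T0.a=1 T0.b=0 T1.a=1
T0.a=1 T0.b=1 T1.a=0
T0.a=1 T0.b=1 T1.a=1
T0.a=2 T0.b=1 T1.a=0
T0.a=2 T0.b=1 T1.a=1

outcome vector order: (T0.a,T0.b,T1.a)
|SC outcomes| = 10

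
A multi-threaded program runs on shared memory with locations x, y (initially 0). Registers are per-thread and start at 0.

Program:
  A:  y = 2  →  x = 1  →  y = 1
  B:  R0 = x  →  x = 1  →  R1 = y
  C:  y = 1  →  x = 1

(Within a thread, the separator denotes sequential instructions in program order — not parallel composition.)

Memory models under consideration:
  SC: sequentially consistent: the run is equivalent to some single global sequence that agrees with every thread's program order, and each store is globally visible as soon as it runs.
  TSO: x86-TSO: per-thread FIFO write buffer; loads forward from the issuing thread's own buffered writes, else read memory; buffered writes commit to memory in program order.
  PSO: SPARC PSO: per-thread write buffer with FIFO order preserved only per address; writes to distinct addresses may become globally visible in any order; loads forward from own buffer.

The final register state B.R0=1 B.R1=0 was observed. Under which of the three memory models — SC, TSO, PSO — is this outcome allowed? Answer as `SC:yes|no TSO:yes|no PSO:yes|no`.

outcome vector order: (B.R0,B.R1)
under SC → <0 0> <0 1> <0 2> <1 1> <1 2>
under TSO → <0 0> <0 1> <0 2> <1 1> <1 2>
under PSO → <0 0> <0 1> <0 2> <1 0> <1 1> <1 2>
target <1 0> ∈ {PSO}

SC:no TSO:no PSO:yes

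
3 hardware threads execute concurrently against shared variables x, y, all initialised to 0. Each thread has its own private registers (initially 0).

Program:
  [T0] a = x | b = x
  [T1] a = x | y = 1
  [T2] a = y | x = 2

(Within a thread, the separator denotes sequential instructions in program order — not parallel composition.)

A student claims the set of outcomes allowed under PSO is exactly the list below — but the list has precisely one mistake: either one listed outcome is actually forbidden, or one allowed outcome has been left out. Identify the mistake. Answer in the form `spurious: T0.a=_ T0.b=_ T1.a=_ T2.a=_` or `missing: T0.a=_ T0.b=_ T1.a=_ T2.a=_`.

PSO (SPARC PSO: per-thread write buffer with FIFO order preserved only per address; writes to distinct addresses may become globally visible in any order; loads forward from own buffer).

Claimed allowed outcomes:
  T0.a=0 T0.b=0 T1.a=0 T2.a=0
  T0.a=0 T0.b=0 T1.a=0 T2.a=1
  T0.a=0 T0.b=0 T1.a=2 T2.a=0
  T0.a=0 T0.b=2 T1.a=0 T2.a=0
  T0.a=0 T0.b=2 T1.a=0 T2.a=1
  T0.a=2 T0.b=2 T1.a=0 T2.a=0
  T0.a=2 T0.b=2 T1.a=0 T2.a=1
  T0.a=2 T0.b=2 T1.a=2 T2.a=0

missing: T0.a=0 T0.b=2 T1.a=2 T2.a=0

outcome vector order: (T0.a,T0.b,T1.a,T2.a)
PSO: 9 outcomes — {(0,0,0,0); (0,0,0,1); (0,0,2,0); (0,2,0,0); (0,2,0,1); (0,2,2,0); (2,2,0,0); (2,2,0,1); (2,2,2,0)}
PSO∖claimed = {(0,2,2,0)}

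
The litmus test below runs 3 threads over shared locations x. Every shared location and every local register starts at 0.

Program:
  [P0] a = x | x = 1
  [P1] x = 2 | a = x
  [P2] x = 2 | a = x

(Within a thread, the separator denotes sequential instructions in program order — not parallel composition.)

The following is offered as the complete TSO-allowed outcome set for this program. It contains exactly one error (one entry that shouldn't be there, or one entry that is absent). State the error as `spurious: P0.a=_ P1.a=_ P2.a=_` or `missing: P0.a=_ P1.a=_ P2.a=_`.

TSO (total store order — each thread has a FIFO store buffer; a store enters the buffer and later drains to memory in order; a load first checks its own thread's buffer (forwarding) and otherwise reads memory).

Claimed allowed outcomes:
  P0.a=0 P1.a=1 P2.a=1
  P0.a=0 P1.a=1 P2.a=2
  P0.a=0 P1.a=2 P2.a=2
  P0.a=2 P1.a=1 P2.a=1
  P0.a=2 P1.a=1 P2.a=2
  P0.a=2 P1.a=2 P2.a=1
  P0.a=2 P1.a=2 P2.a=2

missing: P0.a=0 P1.a=2 P2.a=1

outcome vector order: (P0.a,P1.a,P2.a)
[TSO] allowed = {011; 012; 021; 022; 211; 212; 221; 222}
TSO∖claimed = {021}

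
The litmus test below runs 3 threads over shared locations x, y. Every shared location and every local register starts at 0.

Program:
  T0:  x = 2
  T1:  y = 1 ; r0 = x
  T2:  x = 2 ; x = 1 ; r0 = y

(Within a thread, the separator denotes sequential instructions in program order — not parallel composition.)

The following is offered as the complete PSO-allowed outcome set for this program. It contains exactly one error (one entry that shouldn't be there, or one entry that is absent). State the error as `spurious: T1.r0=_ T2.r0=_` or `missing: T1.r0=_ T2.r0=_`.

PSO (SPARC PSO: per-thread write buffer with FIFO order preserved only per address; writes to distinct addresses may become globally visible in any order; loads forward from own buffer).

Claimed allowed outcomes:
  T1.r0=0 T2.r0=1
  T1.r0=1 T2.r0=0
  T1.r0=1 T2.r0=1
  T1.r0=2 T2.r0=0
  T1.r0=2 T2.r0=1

outcome vector order: (T1.r0,T2.r0)
under PSO → (0,0) (0,1) (1,0) (1,1) (2,0) (2,1)
PSO∖claimed = {(0,0)}

missing: T1.r0=0 T2.r0=0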